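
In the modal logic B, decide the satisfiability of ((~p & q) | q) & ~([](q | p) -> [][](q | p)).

Yes, satisfiable

1. ((~p & q) | q) & ~([](q | p) -> [][](q | p)), u
2. (~p & q) | q, u
3. ~([](q | p) -> [][](q | p)), u
4. [](q | p), u
5. ~[][](q | p), u
6. q | p, u
7. q, u
8. p, u
9. ~[](q | p), v
10. q | p, v
11. p, v
12. ~(q | p), w
13. ~q, w
14. ~p, w
Accessibility: uRu, uRv, vRu, vRv, vRw, wRv, wRw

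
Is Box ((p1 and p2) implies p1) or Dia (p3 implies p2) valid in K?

Tableau for the negation not (Box ((p1 and p2) implies p1) or Dia (p3 implies p2)):
1. not (Box ((p1 and p2) implies p1) or Dia (p3 implies p2)), w0
2. not Box ((p1 and p2) implies p1), w0   [neg-or-rule on 1]
3. not Dia (p3 implies p2), w0   [neg-or-rule on 1]
4. not ((p1 and p2) implies p1), w1   [neg-Box-rule on 2: fresh world w1, w0Rw1]
5. p1 and p2, w1   [neg-implies-rule on 4]
6. not p1, w1   [neg-implies-rule on 4]
7. p1, w1   [and-rule on 5]
8. p2, w1   [and-rule on 5]
Accessibility: w0Rw1
Branch closes: p1 and not p1 both at w1.
Every branch of the negation's tableau closes; the branch above is one of them.

Valid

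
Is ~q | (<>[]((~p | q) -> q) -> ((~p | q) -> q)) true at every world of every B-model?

Tableau for the negation ~(~q | (<>[]((~p | q) -> q) -> ((~p | q) -> q))):
1. ~(~q | (<>[]((~p | q) -> q) -> ((~p | q) -> q))), w0
2. q, w0
3. ~(<>[]((~p | q) -> q) -> ((~p | q) -> q)), w0
4. <>[]((~p | q) -> q), w0
5. ~((~p | q) -> q), w0
6. ~p | q, w0
7. ~q, w0
Accessibility: w0Rw0
Branch closes: q and ~q both at w0.
All branches of the negation close; one closing branch shown above.

Valid in B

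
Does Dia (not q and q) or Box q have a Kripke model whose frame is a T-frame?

Satisfiable

1. Dia (not q and q) or Box q, 0
2. Box q, 0
3. q, 0
Accessibility: 0R0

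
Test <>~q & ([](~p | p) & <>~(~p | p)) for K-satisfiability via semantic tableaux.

1. <>~q & ([](~p | p) & <>~(~p | p)), 0
2. <>~q, 0
3. [](~p | p) & <>~(~p | p), 0
4. [](~p | p), 0
5. <>~(~p | p), 0
6. ~q, 1
7. ~p | p, 1
8. p, 1
9. ~(~p | p), 2
10. p, 2
11. ~p, 2
Accessibility: 0R1, 0R2
Branch closes: p and ~p both at 2.
(One branch shown.) All branches close.

Unsatisfiable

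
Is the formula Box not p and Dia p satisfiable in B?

1. Box not p and Dia p, 0
2. Box not p, 0
3. Dia p, 0
4. not p, 0
5. p, 1
6. not p, 1
Accessibility: 0R0, 0R1, 1R0, 1R1
Branch closes: p and not p both at 1.
All branches of the tableau close; one closing branch shown above.

Unsatisfiable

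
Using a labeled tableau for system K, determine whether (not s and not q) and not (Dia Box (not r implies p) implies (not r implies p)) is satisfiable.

1. (not s and not q) and not (Dia Box (not r implies p) implies (not r implies p)), w0
2. not s and not q, w0
3. not (Dia Box (not r implies p) implies (not r implies p)), w0
4. not s, w0
5. not q, w0
6. Dia Box (not r implies p), w0
7. not (not r implies p), w0
8. not r, w0
9. not p, w0
10. Box (not r implies p), w1
Accessibility: w0Rw1

Satisfiable (open branch found)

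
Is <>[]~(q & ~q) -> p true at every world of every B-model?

Not valid

Tableau for the negation ~(<>[]~(q & ~q) -> p):
1. ~(<>[]~(q & ~q) -> p), 0
2. <>[]~(q & ~q), 0
3. ~p, 0
4. []~(q & ~q), 1
5. ~(q & ~q), 0
6. ~(q & ~q), 1
7. q, 0
8. q, 1
Accessibility: 0R0, 0R1, 1R0, 1R1
The negation has an open branch (countermodel exists).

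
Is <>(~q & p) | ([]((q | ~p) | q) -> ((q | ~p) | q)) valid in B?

Tableau for the negation ~(<>(~q & p) | ([]((q | ~p) | q) -> ((q | ~p) | q))):
1. ~(<>(~q & p) | ([]((q | ~p) | q) -> ((q | ~p) | q))), u
2. ~<>(~q & p), u
3. ~([]((q | ~p) | q) -> ((q | ~p) | q)), u
4. []((q | ~p) | q), u
5. ~((q | ~p) | q), u
6. ~(q | ~p), u
7. ~q, u
8. p, u
9. ~(~q & p), u
10. (q | ~p) | q, u
11. ~p, u
Accessibility: uRu
Branch closes: p and ~p both at u.
Every branch of the negation's tableau closes; the branch above is one of them.

Valid in B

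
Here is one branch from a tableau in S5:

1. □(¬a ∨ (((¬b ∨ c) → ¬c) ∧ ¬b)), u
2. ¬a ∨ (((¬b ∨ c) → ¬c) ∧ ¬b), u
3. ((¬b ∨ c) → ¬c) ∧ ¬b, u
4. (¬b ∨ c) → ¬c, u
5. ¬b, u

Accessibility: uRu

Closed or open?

No world carries both an atom and its negation.

No, open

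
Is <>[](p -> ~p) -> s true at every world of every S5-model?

Tableau for the negation ~(<>[](p -> ~p) -> s):
1. ~(<>[](p -> ~p) -> s), w0
2. <>[](p -> ~p), w0   [~->-rule on 1]
3. ~s, w0   [~->-rule on 1]
4. [](p -> ~p), w1   [<>-rule on 2: fresh world w1, w0Rw1]
5. p -> ~p, w0   [[]-rule on 4 via w1Rw0]
6. p -> ~p, w1   [[]-rule on 4 via w1Rw1]
7. ~p, w0   [->-rule on 5 (branches; this branch)]
8. ~p, w1   [->-rule on 6 (branches; this branch)]
Accessibility: w0Rw0, w0Rw1, w1Rw0, w1Rw1
The negation has an open branch (countermodel exists).

Invalid (countermodel exists)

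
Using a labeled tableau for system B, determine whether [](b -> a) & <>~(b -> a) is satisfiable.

1. [](b -> a) & <>~(b -> a), w0
2. [](b -> a), w0
3. <>~(b -> a), w0
4. b -> a, w0
5. a, w0
6. ~(b -> a), w1
7. b, w1
8. ~a, w1
9. b -> a, w1
10. a, w1
Accessibility: w0Rw0, w0Rw1, w1Rw0, w1Rw1
Branch closes: a and ~a both at w1.
(One branch shown.) All branches close.

Unsatisfiable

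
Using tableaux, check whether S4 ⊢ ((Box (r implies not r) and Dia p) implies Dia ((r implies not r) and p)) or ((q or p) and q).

Valid in S4

Tableau for the negation not (((Box (r implies not r) and Dia p) implies Dia ((r implies not r) and p)) or ((q or p) and q)):
1. not (((Box (r implies not r) and Dia p) implies Dia ((r implies not r) and p)) or ((q or p) and q)), u
2. not ((Box (r implies not r) and Dia p) implies Dia ((r implies not r) and p)), u   [neg-or-rule on 1]
3. not ((q or p) and q), u   [neg-or-rule on 1]
4. Box (r implies not r) and Dia p, u   [neg-implies-rule on 2]
5. not Dia ((r implies not r) and p), u   [neg-implies-rule on 2]
6. Box (r implies not r), u   [and-rule on 4]
7. Dia p, u   [and-rule on 4]
8. not ((r implies not r) and p), u   [neg-Dia-rule on 5 via uRu]
9. r implies not r, u   [Box-rule on 6 via uRu]
10. not (q or p), u   [neg-and-rule on 3 (branches; this branch)]
11. not q, u   [neg-or-rule on 10]
12. not p, u   [neg-or-rule on 10]
13. not r, u   [implies-rule on 9 (branches; this branch)]
14. p, v   [Dia-rule on 7: fresh world v, uRv]
15. not ((r implies not r) and p), v   [neg-Dia-rule on 5 via uRv]
16. r implies not r, v   [Box-rule on 6 via uRv]
17. not (r implies not r), v   [neg-and-rule on 15 (branches; this branch)]
18. r, v   [neg-implies-rule on 17]
19. not r, v   [implies-rule on 16 (branches; this branch)]
Accessibility: uRu, uRv, vRv
Branch closes: r and not r both at v.
All branches of the negation close; one closing branch shown above.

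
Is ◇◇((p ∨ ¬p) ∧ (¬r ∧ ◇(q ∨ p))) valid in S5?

Tableau for the negation ¬◇◇((p ∨ ¬p) ∧ (¬r ∧ ◇(q ∨ p))):
1. ¬◇◇((p ∨ ¬p) ∧ (¬r ∧ ◇(q ∨ p))), u
2. ¬◇((p ∨ ¬p) ∧ (¬r ∧ ◇(q ∨ p))), u   [¬◇-rule on 1 via uRu]
3. ¬((p ∨ ¬p) ∧ (¬r ∧ ◇(q ∨ p))), u   [¬◇-rule on 2 via uRu]
4. ¬(¬r ∧ ◇(q ∨ p)), u   [¬∧-rule on 3 (branches; this branch)]
5. ¬◇(q ∨ p), u   [¬∧-rule on 4 (branches; this branch)]
6. ¬(q ∨ p), u   [¬◇-rule on 5 via uRu]
7. ¬q, u   [¬∨-rule on 6]
8. ¬p, u   [¬∨-rule on 6]
Accessibility: uRu
The negation has an open branch (countermodel exists).

Not valid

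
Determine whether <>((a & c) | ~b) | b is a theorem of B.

Valid

Tableau for the negation ~(<>((a & c) | ~b) | b):
1. ~(<>((a & c) | ~b) | b), 0
2. ~<>((a & c) | ~b), 0   [~|-rule on 1]
3. ~b, 0   [~|-rule on 1]
4. ~((a & c) | ~b), 0   [~<>-rule on 2 via 0R0]
5. ~(a & c), 0   [~|-rule on 4]
6. b, 0   [~|-rule on 4]
Accessibility: 0R0
Branch closes: b and ~b both at 0.
All branches of the negation close; one closing branch shown above.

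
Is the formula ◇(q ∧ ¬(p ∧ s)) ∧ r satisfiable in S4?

Yes, satisfiable

1. ◇(q ∧ ¬(p ∧ s)) ∧ r, 0
2. ◇(q ∧ ¬(p ∧ s)), 0
3. r, 0
4. q ∧ ¬(p ∧ s), 1
5. q, 1
6. ¬(p ∧ s), 1
7. ¬s, 1
Accessibility: 0R0, 0R1, 1R1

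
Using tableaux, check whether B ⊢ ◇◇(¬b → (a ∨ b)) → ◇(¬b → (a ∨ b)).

Invalid (countermodel exists)

Tableau for the negation ¬(◇◇(¬b → (a ∨ b)) → ◇(¬b → (a ∨ b))):
1. ¬(◇◇(¬b → (a ∨ b)) → ◇(¬b → (a ∨ b))), u
2. ◇◇(¬b → (a ∨ b)), u
3. ¬◇(¬b → (a ∨ b)), u
4. ¬(¬b → (a ∨ b)), u
5. ¬b, u
6. ¬(a ∨ b), u
7. ¬a, u
8. ◇(¬b → (a ∨ b)), v
9. ¬(¬b → (a ∨ b)), v
10. ¬b, v
11. ¬(a ∨ b), v
12. ¬a, v
13. ¬b → (a ∨ b), w
14. a ∨ b, w
15. b, w
Accessibility: uRu, uRv, vRu, vRv, vRw, wRv, wRw
The negation has an open branch (countermodel exists).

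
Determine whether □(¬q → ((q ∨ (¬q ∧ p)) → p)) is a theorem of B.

Yes, valid

Tableau for the negation ¬□(¬q → ((q ∨ (¬q ∧ p)) → p)):
1. ¬□(¬q → ((q ∨ (¬q ∧ p)) → p)), u
2. ¬(¬q → ((q ∨ (¬q ∧ p)) → p)), v
3. ¬q, v
4. ¬((q ∨ (¬q ∧ p)) → p), v
5. q ∨ (¬q ∧ p), v
6. ¬p, v
7. ¬q ∧ p, v
8. p, v
Accessibility: uRu, uRv, vRu, vRv
Branch closes: p and ¬p both at v.
Every branch of the negation's tableau closes; the branch above is one of them.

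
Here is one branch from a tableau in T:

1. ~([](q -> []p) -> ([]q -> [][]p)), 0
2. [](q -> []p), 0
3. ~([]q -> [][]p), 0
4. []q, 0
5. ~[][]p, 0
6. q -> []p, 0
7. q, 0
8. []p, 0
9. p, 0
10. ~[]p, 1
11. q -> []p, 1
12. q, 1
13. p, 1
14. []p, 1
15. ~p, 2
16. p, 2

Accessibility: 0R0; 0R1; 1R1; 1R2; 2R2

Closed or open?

Closed

Both p and ~p appear at 2.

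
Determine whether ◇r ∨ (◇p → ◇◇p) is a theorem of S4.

Valid in S4

Tableau for the negation ¬(◇r ∨ (◇p → ◇◇p)):
1. ¬(◇r ∨ (◇p → ◇◇p)), u
2. ¬◇r, u   [¬∨-rule on 1]
3. ¬(◇p → ◇◇p), u   [¬∨-rule on 1]
4. ◇p, u   [¬→-rule on 3]
5. ¬◇◇p, u   [¬→-rule on 3]
6. ¬r, u   [¬◇-rule on 2 via uRu]
7. ¬◇p, u   [¬◇-rule on 5 via uRu]
8. ¬p, u   [¬◇-rule on 7 via uRu]
9. p, v   [◇-rule on 4: fresh world v, uRv]
10. ¬r, v   [¬◇-rule on 2 via uRv]
11. ¬◇p, v   [¬◇-rule on 5 via uRv]
12. ¬p, v   [¬◇-rule on 7 via uRv]
Accessibility: uRu, uRv, vRv
Branch closes: p and ¬p both at v.
All branches of the negation close; one closing branch shown above.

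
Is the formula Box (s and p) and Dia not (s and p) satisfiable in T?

Unsatisfiable (every branch closes)

1. Box (s and p) and Dia not (s and p), 0
2. Box (s and p), 0   [and-rule on 1]
3. Dia not (s and p), 0   [and-rule on 1]
4. s and p, 0   [Box-rule on 2 via 0R0]
5. s, 0   [and-rule on 4]
6. p, 0   [and-rule on 4]
7. not (s and p), 1   [Dia-rule on 3: fresh world 1, 0R1]
8. s and p, 1   [Box-rule on 2 via 0R1]
9. s, 1   [and-rule on 8]
10. p, 1   [and-rule on 8]
11. not p, 1   [neg-and-rule on 7 (branches; this branch)]
Accessibility: 0R0, 0R1, 1R1
Branch closes: p and not p both at 1.
Every branch closes; the branch above is one of them.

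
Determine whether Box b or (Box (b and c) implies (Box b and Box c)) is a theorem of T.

Tableau for the negation not (Box b or (Box (b and c) implies (Box b and Box c))):
1. not (Box b or (Box (b and c) implies (Box b and Box c))), u
2. not Box b, u   [neg-or-rule on 1]
3. not (Box (b and c) implies (Box b and Box c)), u   [neg-or-rule on 1]
4. Box (b and c), u   [neg-implies-rule on 3]
5. not (Box b and Box c), u   [neg-implies-rule on 3]
6. b and c, u   [Box-rule on 4 via uRu]
7. b, u   [and-rule on 6]
8. c, u   [and-rule on 6]
9. not Box c, u   [neg-and-rule on 5 (branches; this branch)]
10. not b, v   [neg-Box-rule on 2: fresh world v, uRv]
11. b and c, v   [Box-rule on 4 via uRv]
12. b, v   [and-rule on 11]
13. c, v   [and-rule on 11]
Accessibility: uRu, uRv, vRv
Branch closes: b and not b both at v.
Every branch of the negation's tableau closes; the branch above is one of them.

Valid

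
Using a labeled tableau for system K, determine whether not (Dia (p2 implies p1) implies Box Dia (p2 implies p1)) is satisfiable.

1. not (Dia (p2 implies p1) implies Box Dia (p2 implies p1)), w0
2. Dia (p2 implies p1), w0   [neg-implies-rule on 1]
3. not Box Dia (p2 implies p1), w0   [neg-implies-rule on 1]
4. p2 implies p1, w1   [Dia-rule on 2: fresh world w1, w0Rw1]
5. p1, w1   [implies-rule on 4 (branches; this branch)]
6. not Dia (p2 implies p1), w2   [neg-Box-rule on 3: fresh world w2, w0Rw2]
Accessibility: w0Rw1, w0Rw2

Yes, satisfiable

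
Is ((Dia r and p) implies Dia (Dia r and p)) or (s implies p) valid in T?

Tableau for the negation not (((Dia r and p) implies Dia (Dia r and p)) or (s implies p)):
1. not (((Dia r and p) implies Dia (Dia r and p)) or (s implies p)), 0
2. not ((Dia r and p) implies Dia (Dia r and p)), 0
3. not (s implies p), 0
4. Dia r and p, 0
5. not Dia (Dia r and p), 0
6. s, 0
7. not p, 0
8. Dia r, 0
9. p, 0
Accessibility: 0R0
Branch closes: p and not p both at 0.
All branches of the negation close; one closing branch shown above.

Valid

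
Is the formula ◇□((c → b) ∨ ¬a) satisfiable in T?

1. ◇□((c → b) ∨ ¬a), u
2. □((c → b) ∨ ¬a), v
3. (c → b) ∨ ¬a, v
4. ¬a, v
Accessibility: uRu, uRv, vRv

Satisfiable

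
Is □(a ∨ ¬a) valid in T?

Valid

Tableau for the negation ¬□(a ∨ ¬a):
1. ¬□(a ∨ ¬a), w0
2. ¬(a ∨ ¬a), w1
3. ¬a, w1
4. a, w1
Accessibility: w0Rw0, w0Rw1, w1Rw1
Branch closes: a and ¬a both at w1.
Every branch of the negation's tableau closes; the branch above is one of them.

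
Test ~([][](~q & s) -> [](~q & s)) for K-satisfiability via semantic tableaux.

1. ~([][](~q & s) -> [](~q & s)), w0
2. [][](~q & s), w0
3. ~[](~q & s), w0
4. ~(~q & s), w1
5. [](~q & s), w1
6. ~s, w1
Accessibility: w0Rw1

Satisfiable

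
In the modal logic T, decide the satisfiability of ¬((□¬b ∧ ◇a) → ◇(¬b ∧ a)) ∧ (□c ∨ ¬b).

1. ¬((□¬b ∧ ◇a) → ◇(¬b ∧ a)) ∧ (□c ∨ ¬b), u
2. ¬((□¬b ∧ ◇a) → ◇(¬b ∧ a)), u
3. □c ∨ ¬b, u
4. □¬b ∧ ◇a, u
5. ¬◇(¬b ∧ a), u
6. □¬b, u
7. ◇a, u
8. ¬(¬b ∧ a), u
9. ¬b, u
10. □c, u
11. c, u
12. ¬a, u
13. a, v
14. ¬(¬b ∧ a), v
15. ¬b, v
16. c, v
17. ¬a, v
Accessibility: uRu, uRv, vRv
Branch closes: a and ¬a both at v.
(One branch shown.) All branches close.

No, unsatisfiable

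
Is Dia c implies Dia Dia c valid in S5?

Valid

Tableau for the negation not (Dia c implies Dia Dia c):
1. not (Dia c implies Dia Dia c), u
2. Dia c, u
3. not Dia Dia c, u
4. not Dia c, u
5. not c, u
6. c, v
7. not Dia c, v
8. not c, v
Accessibility: uRu, uRv, vRu, vRv
Branch closes: c and not c both at v.
Every branch of the negation's tableau closes; the branch above is one of them.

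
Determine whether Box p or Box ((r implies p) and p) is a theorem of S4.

Not valid

Tableau for the negation not (Box p or Box ((r implies p) and p)):
1. not (Box p or Box ((r implies p) and p)), u
2. not Box p, u   [neg-or-rule on 1]
3. not Box ((r implies p) and p), u   [neg-or-rule on 1]
4. not p, v   [neg-Box-rule on 2: fresh world v, uRv]
5. not ((r implies p) and p), w   [neg-Box-rule on 3: fresh world w, uRw]
6. not p, w   [neg-and-rule on 5 (branches; this branch)]
Accessibility: uRu, uRv, uRw, vRv, wRw
The negation has an open branch (countermodel exists).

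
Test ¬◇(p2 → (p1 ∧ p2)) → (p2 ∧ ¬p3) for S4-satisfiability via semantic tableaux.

1. ¬◇(p2 → (p1 ∧ p2)) → (p2 ∧ ¬p3), 0
2. p2 ∧ ¬p3, 0   [→-rule on 1 (branches; this branch)]
3. p2, 0   [∧-rule on 2]
4. ¬p3, 0   [∧-rule on 2]
Accessibility: 0R0

Yes, satisfiable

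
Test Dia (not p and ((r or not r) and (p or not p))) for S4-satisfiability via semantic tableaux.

Satisfiable (open branch found)

1. Dia (not p and ((r or not r) and (p or not p))), 0
2. not p and ((r or not r) and (p or not p)), 1
3. not p, 1
4. (r or not r) and (p or not p), 1
5. r or not r, 1
6. p or not p, 1
7. not r, 1
Accessibility: 0R0, 0R1, 1R1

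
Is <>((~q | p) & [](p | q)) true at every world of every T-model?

No, not valid

Tableau for the negation ~<>((~q | p) & [](p | q)):
1. ~<>((~q | p) & [](p | q)), 0
2. ~((~q | p) & [](p | q)), 0   [~<>-rule on 1 via 0R0]
3. ~[](p | q), 0   [~&-rule on 2 (branches; this branch)]
4. ~(p | q), 1   [~[]-rule on 3: fresh world 1, 0R1]
5. ~p, 1   [~|-rule on 4]
6. ~q, 1   [~|-rule on 4]
7. ~((~q | p) & [](p | q)), 1   [~<>-rule on 1 via 0R1]
8. ~[](p | q), 1   [~&-rule on 7 (branches; this branch)]
9. ~(p | q), 2   [~[]-rule on 8: fresh world 2, 1R2]
10. ~p, 2   [~|-rule on 9]
11. ~q, 2   [~|-rule on 9]
Accessibility: 0R0, 0R1, 1R1, 1R2, 2R2
The negation has an open branch (countermodel exists).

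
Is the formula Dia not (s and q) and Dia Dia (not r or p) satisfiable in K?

1. Dia not (s and q) and Dia Dia (not r or p), u
2. Dia not (s and q), u   [and-rule on 1]
3. Dia Dia (not r or p), u   [and-rule on 1]
4. not (s and q), v   [Dia-rule on 2: fresh world v, uRv]
5. not q, v   [neg-and-rule on 4 (branches; this branch)]
6. Dia (not r or p), w   [Dia-rule on 3: fresh world w, uRw]
7. not r or p, x   [Dia-rule on 6: fresh world x, wRx]
8. p, x   [or-rule on 7 (branches; this branch)]
Accessibility: uRv, uRw, wRx

Satisfiable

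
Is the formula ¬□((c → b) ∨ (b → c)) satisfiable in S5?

No, unsatisfiable

1. ¬□((c → b) ∨ (b → c)), 0
2. ¬((c → b) ∨ (b → c)), 1
3. ¬(c → b), 1
4. ¬(b → c), 1
5. c, 1
6. ¬b, 1
7. b, 1
8. ¬c, 1
Accessibility: 0R0, 0R1, 1R0, 1R1
Branch closes: b and ¬b both at 1.
All branches of the tableau close; one closing branch shown above.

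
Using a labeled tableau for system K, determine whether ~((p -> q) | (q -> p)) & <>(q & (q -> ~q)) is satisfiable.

1. ~((p -> q) | (q -> p)) & <>(q & (q -> ~q)), 0
2. ~((p -> q) | (q -> p)), 0
3. <>(q & (q -> ~q)), 0
4. ~(p -> q), 0
5. ~(q -> p), 0
6. p, 0
7. ~q, 0
8. q, 0
9. ~p, 0
Branch closes: q and ~q both at 0.
Every branch closes; the branch above is one of them.

Unsatisfiable (every branch closes)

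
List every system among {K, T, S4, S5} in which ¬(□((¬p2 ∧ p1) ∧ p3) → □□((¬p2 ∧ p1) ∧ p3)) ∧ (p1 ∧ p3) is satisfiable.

K, T

T-tableau for the formula:
1. ¬(□((¬p2 ∧ p1) ∧ p3) → □□((¬p2 ∧ p1) ∧ p3)) ∧ (p1 ∧ p3), u
2. ¬(□((¬p2 ∧ p1) ∧ p3) → □□((¬p2 ∧ p1) ∧ p3)), u   [∧-rule on 1]
3. p1 ∧ p3, u   [∧-rule on 1]
4. □((¬p2 ∧ p1) ∧ p3), u   [¬→-rule on 2]
5. ¬□□((¬p2 ∧ p1) ∧ p3), u   [¬→-rule on 2]
6. p1, u   [∧-rule on 3]
7. p3, u   [∧-rule on 3]
8. (¬p2 ∧ p1) ∧ p3, u   [□-rule on 4 via uRu]
9. ¬p2 ∧ p1, u   [∧-rule on 8]
10. ¬p2, u   [∧-rule on 9]
11. ¬□((¬p2 ∧ p1) ∧ p3), v   [¬□-rule on 5: fresh world v, uRv]
12. (¬p2 ∧ p1) ∧ p3, v   [□-rule on 4 via uRv]
13. ¬p2 ∧ p1, v   [∧-rule on 12]
14. p3, v   [∧-rule on 12]
15. ¬p2, v   [∧-rule on 13]
16. p1, v   [∧-rule on 13]
17. ¬((¬p2 ∧ p1) ∧ p3), w   [¬□-rule on 11: fresh world w, vRw]
18. ¬p3, w   [¬∧-rule on 17 (branches; this branch)]
Accessibility: uRu, uRv, vRv, vRw, wRw
Complete open branch: satisfiable in T, hence also in K (this T-model is also a K-model).
S4-tableau for the formula:
1. ¬(□((¬p2 ∧ p1) ∧ p3) → □□((¬p2 ∧ p1) ∧ p3)) ∧ (p1 ∧ p3), u
2. ¬(□((¬p2 ∧ p1) ∧ p3) → □□((¬p2 ∧ p1) ∧ p3)), u   [∧-rule on 1]
3. p1 ∧ p3, u   [∧-rule on 1]
4. □((¬p2 ∧ p1) ∧ p3), u   [¬→-rule on 2]
5. ¬□□((¬p2 ∧ p1) ∧ p3), u   [¬→-rule on 2]
6. p1, u   [∧-rule on 3]
7. p3, u   [∧-rule on 3]
8. (¬p2 ∧ p1) ∧ p3, u   [□-rule on 4 via uRu]
9. ¬p2 ∧ p1, u   [∧-rule on 8]
10. ¬p2, u   [∧-rule on 9]
11. ¬□((¬p2 ∧ p1) ∧ p3), v   [¬□-rule on 5: fresh world v, uRv]
12. (¬p2 ∧ p1) ∧ p3, v   [□-rule on 4 via uRv]
13. ¬p2 ∧ p1, v   [∧-rule on 12]
14. p3, v   [∧-rule on 12]
15. ¬p2, v   [∧-rule on 13]
16. p1, v   [∧-rule on 13]
17. ¬((¬p2 ∧ p1) ∧ p3), w   [¬□-rule on 11: fresh world w, vRw]
18. (¬p2 ∧ p1) ∧ p3, w   [□-rule on 4 via uRw]
19. ¬p2 ∧ p1, w   [∧-rule on 18]
20. p3, w   [∧-rule on 18]
21. ¬p2, w   [∧-rule on 19]
22. p1, w   [∧-rule on 19]
23. ¬(¬p2 ∧ p1), w   [¬∧-rule on 17 (branches; this branch)]
24. ¬p1, w   [¬∧-rule on 23 (branches; this branch)]
Accessibility: uRu, uRv, uRw, vRv, vRw, wRw
Branch closes: p1 and ¬p1 both at w.
Every branch closes (one shown): unsatisfiable in S4, hence also in S5 (every S5-frame is an S4-frame).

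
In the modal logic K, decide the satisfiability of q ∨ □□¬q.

Satisfiable

1. q ∨ □□¬q, w0
2. □□¬q, w0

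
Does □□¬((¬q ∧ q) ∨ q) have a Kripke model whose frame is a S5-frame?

1. □□¬((¬q ∧ q) ∨ q), w0
2. □¬((¬q ∧ q) ∨ q), w0   [□-rule on 1 via w0Rw0]
3. ¬((¬q ∧ q) ∨ q), w0   [□-rule on 2 via w0Rw0]
4. ¬(¬q ∧ q), w0   [¬∨-rule on 3]
5. ¬q, w0   [¬∨-rule on 3]
Accessibility: w0Rw0

Satisfiable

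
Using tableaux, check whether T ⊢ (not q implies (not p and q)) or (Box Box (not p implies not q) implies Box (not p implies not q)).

Tableau for the negation not ((not q implies (not p and q)) or (Box Box (not p implies not q) implies Box (not p implies not q))):
1. not ((not q implies (not p and q)) or (Box Box (not p implies not q) implies Box (not p implies not q))), 0
2. not (not q implies (not p and q)), 0
3. not (Box Box (not p implies not q) implies Box (not p implies not q)), 0
4. not q, 0
5. not (not p and q), 0
6. Box Box (not p implies not q), 0
7. not Box (not p implies not q), 0
8. Box (not p implies not q), 0
9. not p implies not q, 0
10. not (not p implies not q), 1
11. not p, 1
12. q, 1
13. Box (not p implies not q), 1
14. not p implies not q, 1
15. not q, 1
Accessibility: 0R0, 0R1, 1R1
Branch closes: q and not q both at 1.
Every branch of the negation's tableau closes; the branch above is one of them.

Valid in T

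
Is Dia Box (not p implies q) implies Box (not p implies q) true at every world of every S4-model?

Tableau for the negation not (Dia Box (not p implies q) implies Box (not p implies q)):
1. not (Dia Box (not p implies q) implies Box (not p implies q)), w0
2. Dia Box (not p implies q), w0
3. not Box (not p implies q), w0
4. Box (not p implies q), w1
5. not p implies q, w1
6. q, w1
7. not (not p implies q), w2
8. not p, w2
9. not q, w2
Accessibility: w0Rw0, w0Rw1, w0Rw2, w1Rw1, w2Rw2
The negation has an open branch (countermodel exists).

No, not valid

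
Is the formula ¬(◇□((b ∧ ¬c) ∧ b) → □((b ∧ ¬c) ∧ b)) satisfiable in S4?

Yes, satisfiable

1. ¬(◇□((b ∧ ¬c) ∧ b) → □((b ∧ ¬c) ∧ b)), 0
2. ◇□((b ∧ ¬c) ∧ b), 0
3. ¬□((b ∧ ¬c) ∧ b), 0
4. □((b ∧ ¬c) ∧ b), 1
5. (b ∧ ¬c) ∧ b, 1
6. b ∧ ¬c, 1
7. b, 1
8. ¬c, 1
9. ¬((b ∧ ¬c) ∧ b), 2
10. ¬b, 2
Accessibility: 0R0, 0R1, 0R2, 1R1, 2R2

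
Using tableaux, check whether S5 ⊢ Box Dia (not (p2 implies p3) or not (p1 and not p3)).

Invalid (countermodel exists)

Tableau for the negation not Box Dia (not (p2 implies p3) or not (p1 and not p3)):
1. not Box Dia (not (p2 implies p3) or not (p1 and not p3)), u
2. not Dia (not (p2 implies p3) or not (p1 and not p3)), v
3. not (not (p2 implies p3) or not (p1 and not p3)), u
4. p2 implies p3, u
5. p1 and not p3, u
6. p1, u
7. not p3, u
8. not (not (p2 implies p3) or not (p1 and not p3)), v
9. p2 implies p3, v
10. p1 and not p3, v
11. p1, v
12. not p3, v
13. not p2, u
14. not p2, v
Accessibility: uRu, uRv, vRu, vRv
The negation has an open branch (countermodel exists).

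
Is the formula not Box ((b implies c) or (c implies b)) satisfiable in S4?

Unsatisfiable

1. not Box ((b implies c) or (c implies b)), w0
2. not ((b implies c) or (c implies b)), w1
3. not (b implies c), w1
4. not (c implies b), w1
5. b, w1
6. not c, w1
7. c, w1
8. not b, w1
Accessibility: w0Rw0, w0Rw1, w1Rw1
Branch closes: c and not c both at w1.
Every branch closes; the branch above is one of them.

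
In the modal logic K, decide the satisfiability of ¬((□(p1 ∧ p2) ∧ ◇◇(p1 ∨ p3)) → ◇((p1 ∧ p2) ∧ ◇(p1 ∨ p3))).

1. ¬((□(p1 ∧ p2) ∧ ◇◇(p1 ∨ p3)) → ◇((p1 ∧ p2) ∧ ◇(p1 ∨ p3))), w0
2. □(p1 ∧ p2) ∧ ◇◇(p1 ∨ p3), w0   [¬→-rule on 1]
3. ¬◇((p1 ∧ p2) ∧ ◇(p1 ∨ p3)), w0   [¬→-rule on 1]
4. □(p1 ∧ p2), w0   [∧-rule on 2]
5. ◇◇(p1 ∨ p3), w0   [∧-rule on 2]
6. ◇(p1 ∨ p3), w1   [◇-rule on 5: fresh world w1, w0Rw1]
7. ¬((p1 ∧ p2) ∧ ◇(p1 ∨ p3)), w1   [¬◇-rule on 3 via w0Rw1]
8. p1 ∧ p2, w1   [□-rule on 4 via w0Rw1]
9. p1, w1   [∧-rule on 8]
10. p2, w1   [∧-rule on 8]
11. ¬◇(p1 ∨ p3), w1   [¬∧-rule on 7 (branches; this branch)]
12. p1 ∨ p3, w2   [◇-rule on 6: fresh world w2, w1Rw2]
13. ¬(p1 ∨ p3), w2   [¬◇-rule on 11 via w1Rw2]
14. ¬p1, w2   [¬∨-rule on 13]
15. ¬p3, w2   [¬∨-rule on 13]
16. p3, w2   [∨-rule on 12 (branches; this branch)]
Accessibility: w0Rw1, w1Rw2
Branch closes: p3 and ¬p3 both at w2.
Every branch closes; the branch above is one of them.

Unsatisfiable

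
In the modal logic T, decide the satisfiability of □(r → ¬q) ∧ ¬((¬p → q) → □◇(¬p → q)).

1. □(r → ¬q) ∧ ¬((¬p → q) → □◇(¬p → q)), w0
2. □(r → ¬q), w0   [∧-rule on 1]
3. ¬((¬p → q) → □◇(¬p → q)), w0   [∧-rule on 1]
4. ¬p → q, w0   [¬→-rule on 3]
5. ¬□◇(¬p → q), w0   [¬→-rule on 3]
6. r → ¬q, w0   [□-rule on 2 via w0Rw0]
7. q, w0   [→-rule on 4 (branches; this branch)]
8. ¬r, w0   [→-rule on 6 (branches; this branch)]
9. ¬◇(¬p → q), w1   [¬□-rule on 5: fresh world w1, w0Rw1]
10. r → ¬q, w1   [□-rule on 2 via w0Rw1]
11. ¬(¬p → q), w1   [¬◇-rule on 9 via w1Rw1]
12. ¬p, w1   [¬→-rule on 11]
13. ¬q, w1   [¬→-rule on 11]
Accessibility: w0Rw0, w0Rw1, w1Rw1

Satisfiable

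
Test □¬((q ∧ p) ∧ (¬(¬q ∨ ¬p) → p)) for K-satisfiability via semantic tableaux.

Satisfiable

1. □¬((q ∧ p) ∧ (¬(¬q ∨ ¬p) → p)), 0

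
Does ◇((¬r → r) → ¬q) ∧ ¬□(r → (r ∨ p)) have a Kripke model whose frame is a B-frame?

1. ◇((¬r → r) → ¬q) ∧ ¬□(r → (r ∨ p)), u
2. ◇((¬r → r) → ¬q), u
3. ¬□(r → (r ∨ p)), u
4. (¬r → r) → ¬q, v
5. ¬(¬r → r), v
6. ¬r, v
7. ¬(r → (r ∨ p)), w
8. r, w
9. ¬(r ∨ p), w
10. ¬r, w
11. ¬p, w
Accessibility: uRu, uRv, uRw, vRu, vRv, wRu, wRw
Branch closes: r and ¬r both at w.
All branches of the tableau close; one closing branch shown above.

Unsatisfiable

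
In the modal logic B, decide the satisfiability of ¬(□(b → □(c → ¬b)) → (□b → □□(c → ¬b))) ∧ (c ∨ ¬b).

Unsatisfiable (every branch closes)

1. ¬(□(b → □(c → ¬b)) → (□b → □□(c → ¬b))) ∧ (c ∨ ¬b), 0
2. ¬(□(b → □(c → ¬b)) → (□b → □□(c → ¬b))), 0   [∧-rule on 1]
3. c ∨ ¬b, 0   [∧-rule on 1]
4. □(b → □(c → ¬b)), 0   [¬→-rule on 2]
5. ¬(□b → □□(c → ¬b)), 0   [¬→-rule on 2]
6. □b, 0   [¬→-rule on 5]
7. ¬□□(c → ¬b), 0   [¬→-rule on 5]
8. b → □(c → ¬b), 0   [□-rule on 4 via 0R0]
9. b, 0   [□-rule on 6 via 0R0]
10. c, 0   [∨-rule on 3 (branches; this branch)]
11. □(c → ¬b), 0   [→-rule on 8 (branches; this branch)]
12. c → ¬b, 0   [□-rule on 11 via 0R0]
13. ¬b, 0   [→-rule on 12 (branches; this branch)]
Accessibility: 0R0
Branch closes: b and ¬b both at 0.
All branches of the tableau close; one closing branch shown above.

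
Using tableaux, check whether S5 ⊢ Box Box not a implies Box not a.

Tableau for the negation not (Box Box not a implies Box not a):
1. not (Box Box not a implies Box not a), w0
2. Box Box not a, w0
3. not Box not a, w0
4. Box not a, w0
5. not a, w0
6. a, w1
7. Box not a, w1
8. not a, w1
Accessibility: w0Rw0, w0Rw1, w1Rw0, w1Rw1
Branch closes: a and not a both at w1.
All branches of the negation close; one closing branch shown above.

Valid in S5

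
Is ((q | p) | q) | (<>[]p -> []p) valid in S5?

Tableau for the negation ~(((q | p) | q) | (<>[]p -> []p)):
1. ~(((q | p) | q) | (<>[]p -> []p)), w0
2. ~((q | p) | q), w0
3. ~(<>[]p -> []p), w0
4. ~(q | p), w0
5. ~q, w0
6. <>[]p, w0
7. ~[]p, w0
8. ~p, w0
9. []p, w1
10. p, w0
Accessibility: w0Rw0, w0Rw1, w1Rw0, w1Rw1
Branch closes: p and ~p both at w0.
All branches of the negation close; one closing branch shown above.

Valid in S5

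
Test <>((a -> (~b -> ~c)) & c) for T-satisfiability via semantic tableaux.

1. <>((a -> (~b -> ~c)) & c), u
2. (a -> (~b -> ~c)) & c, v
3. a -> (~b -> ~c), v
4. c, v
5. ~b -> ~c, v
6. b, v
Accessibility: uRu, uRv, vRv

Satisfiable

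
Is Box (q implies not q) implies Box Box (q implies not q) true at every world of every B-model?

Tableau for the negation not (Box (q implies not q) implies Box Box (q implies not q)):
1. not (Box (q implies not q) implies Box Box (q implies not q)), w0
2. Box (q implies not q), w0
3. not Box Box (q implies not q), w0
4. q implies not q, w0
5. not q, w0
6. not Box (q implies not q), w1
7. q implies not q, w1
8. not q, w1
9. not (q implies not q), w2
10. q, w2
Accessibility: w0Rw0, w0Rw1, w1Rw0, w1Rw1, w1Rw2, w2Rw1, w2Rw2
The negation has an open branch (countermodel exists).

Not valid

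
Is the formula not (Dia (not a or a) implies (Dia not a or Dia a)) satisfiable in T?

No, unsatisfiable

1. not (Dia (not a or a) implies (Dia not a or Dia a)), u
2. Dia (not a or a), u
3. not (Dia not a or Dia a), u
4. not Dia not a, u
5. not Dia a, u
6. a, u
7. not a, u
Accessibility: uRu
Branch closes: a and not a both at u.
Every branch closes; the branch above is one of them.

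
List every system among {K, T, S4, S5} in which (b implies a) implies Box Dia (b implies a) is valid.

S5

S4-tableau for the negation not ((b implies a) implies Box Dia (b implies a)):
1. not ((b implies a) implies Box Dia (b implies a)), w0
2. b implies a, w0   [neg-implies-rule on 1]
3. not Box Dia (b implies a), w0   [neg-implies-rule on 1]
4. a, w0   [implies-rule on 2 (branches; this branch)]
5. not Dia (b implies a), w1   [neg-Box-rule on 3: fresh world w1, w0Rw1]
6. not (b implies a), w1   [neg-Dia-rule on 5 via w1Rw1]
7. b, w1   [neg-implies-rule on 6]
8. not a, w1   [neg-implies-rule on 6]
Accessibility: w0Rw0, w0Rw1, w1Rw1
Complete open branch: countermodel on an S4-frame, so not valid in S4, nor in K, T (the same frame is also a K-frame and a T-frame).
S5-tableau for the negation not ((b implies a) implies Box Dia (b implies a)):
1. not ((b implies a) implies Box Dia (b implies a)), w0
2. b implies a, w0   [neg-implies-rule on 1]
3. not Box Dia (b implies a), w0   [neg-implies-rule on 1]
4. a, w0   [implies-rule on 2 (branches; this branch)]
5. not Dia (b implies a), w1   [neg-Box-rule on 3: fresh world w1, w0Rw1]
6. not (b implies a), w0   [neg-Dia-rule on 5 via w1Rw0]
7. b, w0   [neg-implies-rule on 6]
8. not a, w0   [neg-implies-rule on 6]
Accessibility: w0Rw0, w0Rw1, w1Rw0, w1Rw1
Branch closes: a and not a both at w0.
Every branch closes (one shown): valid in S5.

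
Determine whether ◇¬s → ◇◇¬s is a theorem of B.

Yes, valid

Tableau for the negation ¬(◇¬s → ◇◇¬s):
1. ¬(◇¬s → ◇◇¬s), w0
2. ◇¬s, w0   [¬→-rule on 1]
3. ¬◇◇¬s, w0   [¬→-rule on 1]
4. ¬◇¬s, w0   [¬◇-rule on 3 via w0Rw0]
5. s, w0   [¬◇-rule on 4 via w0Rw0]
6. ¬s, w1   [◇-rule on 2: fresh world w1, w0Rw1]
7. ¬◇¬s, w1   [¬◇-rule on 3 via w0Rw1]
8. s, w1   [¬◇-rule on 4 via w0Rw1]
Accessibility: w0Rw0, w0Rw1, w1Rw0, w1Rw1
Branch closes: s and ¬s both at w1.
Every branch of the negation's tableau closes; the branch above is one of them.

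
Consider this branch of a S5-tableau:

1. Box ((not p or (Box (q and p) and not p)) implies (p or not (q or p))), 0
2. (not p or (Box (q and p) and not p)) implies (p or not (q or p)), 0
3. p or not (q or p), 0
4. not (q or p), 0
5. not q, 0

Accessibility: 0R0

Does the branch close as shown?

Not closed

No world carries both an atom and its negation.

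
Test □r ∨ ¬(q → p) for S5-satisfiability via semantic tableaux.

1. □r ∨ ¬(q → p), 0
2. ¬(q → p), 0   [∨-rule on 1 (branches; this branch)]
3. q, 0   [¬→-rule on 2]
4. ¬p, 0   [¬→-rule on 2]
Accessibility: 0R0

Yes, satisfiable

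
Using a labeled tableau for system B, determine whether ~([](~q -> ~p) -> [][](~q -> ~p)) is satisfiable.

Yes, satisfiable

1. ~([](~q -> ~p) -> [][](~q -> ~p)), u
2. [](~q -> ~p), u   [~->-rule on 1]
3. ~[][](~q -> ~p), u   [~->-rule on 1]
4. ~q -> ~p, u   [[]-rule on 2 via uRu]
5. ~p, u   [->-rule on 4 (branches; this branch)]
6. ~[](~q -> ~p), v   [~[]-rule on 3: fresh world v, uRv]
7. ~q -> ~p, v   [[]-rule on 2 via uRv]
8. ~p, v   [->-rule on 7 (branches; this branch)]
9. ~(~q -> ~p), w   [~[]-rule on 6: fresh world w, vRw]
10. ~q, w   [~->-rule on 9]
11. p, w   [~->-rule on 9]
Accessibility: uRu, uRv, vRu, vRv, vRw, wRv, wRw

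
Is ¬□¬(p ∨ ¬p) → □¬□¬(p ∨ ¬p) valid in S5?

Tableau for the negation ¬(¬□¬(p ∨ ¬p) → □¬□¬(p ∨ ¬p)):
1. ¬(¬□¬(p ∨ ¬p) → □¬□¬(p ∨ ¬p)), 0
2. ¬□¬(p ∨ ¬p), 0
3. ¬□¬□¬(p ∨ ¬p), 0
4. p ∨ ¬p, 1
5. ¬p, 1
6. □¬(p ∨ ¬p), 2
7. ¬(p ∨ ¬p), 0
8. ¬p, 0
9. p, 0
Accessibility: 0R0, 0R1, 0R2, 1R0, 1R1, 1R2, 2R0, 2R1, 2R2
Branch closes: p and ¬p both at 0.
All branches of the negation close; one closing branch shown above.

Valid in S5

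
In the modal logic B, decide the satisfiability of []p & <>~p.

1. []p & <>~p, w0
2. []p, w0
3. <>~p, w0
4. p, w0
5. ~p, w1
6. p, w1
Accessibility: w0Rw0, w0Rw1, w1Rw0, w1Rw1
Branch closes: p and ~p both at w1.
(One branch shown.) All branches close.

Unsatisfiable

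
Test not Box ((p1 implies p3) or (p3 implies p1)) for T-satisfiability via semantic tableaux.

Unsatisfiable

1. not Box ((p1 implies p3) or (p3 implies p1)), u
2. not ((p1 implies p3) or (p3 implies p1)), v
3. not (p1 implies p3), v
4. not (p3 implies p1), v
5. p1, v
6. not p3, v
7. p3, v
8. not p1, v
Accessibility: uRu, uRv, vRv
Branch closes: p3 and not p3 both at v.
All branches of the tableau close; one closing branch shown above.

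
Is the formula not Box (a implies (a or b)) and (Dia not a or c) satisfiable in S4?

Unsatisfiable

1. not Box (a implies (a or b)) and (Dia not a or c), 0
2. not Box (a implies (a or b)), 0
3. Dia not a or c, 0
4. c, 0
5. not (a implies (a or b)), 1
6. a, 1
7. not (a or b), 1
8. not a, 1
9. not b, 1
Accessibility: 0R0, 0R1, 1R1
Branch closes: a and not a both at 1.
Every branch closes; the branch above is one of them.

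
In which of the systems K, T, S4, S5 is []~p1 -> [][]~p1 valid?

T-tableau for the negation ~([]~p1 -> [][]~p1):
1. ~([]~p1 -> [][]~p1), 0
2. []~p1, 0   [~->-rule on 1]
3. ~[][]~p1, 0   [~->-rule on 1]
4. ~p1, 0   [[]-rule on 2 via 0R0]
5. ~[]~p1, 1   [~[]-rule on 3: fresh world 1, 0R1]
6. ~p1, 1   [[]-rule on 2 via 0R1]
7. p1, 2   [~[]-rule on 5: fresh world 2, 1R2]
Accessibility: 0R0, 0R1, 1R1, 1R2, 2R2
Complete open branch: countermodel on a T-frame, so not valid in T, nor in K (the same frame is also a K-frame).
S4-tableau for the negation ~([]~p1 -> [][]~p1):
1. ~([]~p1 -> [][]~p1), 0
2. []~p1, 0   [~->-rule on 1]
3. ~[][]~p1, 0   [~->-rule on 1]
4. ~p1, 0   [[]-rule on 2 via 0R0]
5. ~[]~p1, 1   [~[]-rule on 3: fresh world 1, 0R1]
6. ~p1, 1   [[]-rule on 2 via 0R1]
7. p1, 2   [~[]-rule on 5: fresh world 2, 1R2]
8. ~p1, 2   [[]-rule on 2 via 0R2]
Accessibility: 0R0, 0R1, 0R2, 1R1, 1R2, 2R2
Branch closes: p1 and ~p1 both at 2.
Every branch closes (one shown): valid in S4, hence also in S5 (every theorem of S4 is a theorem of S5).

S4, S5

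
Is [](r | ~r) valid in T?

Tableau for the negation ~[](r | ~r):
1. ~[](r | ~r), u
2. ~(r | ~r), v   [~[]-rule on 1: fresh world v, uRv]
3. ~r, v   [~|-rule on 2]
4. r, v   [~|-rule on 2]
Accessibility: uRu, uRv, vRv
Branch closes: r and ~r both at v.
All branches of the negation close; one closing branch shown above.

Valid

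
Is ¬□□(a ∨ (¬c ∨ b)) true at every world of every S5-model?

Tableau for the negation □□(a ∨ (¬c ∨ b)):
1. □□(a ∨ (¬c ∨ b)), u
2. □(a ∨ (¬c ∨ b)), u
3. a ∨ (¬c ∨ b), u
4. ¬c ∨ b, u
5. b, u
Accessibility: uRu
The negation has an open branch (countermodel exists).

No, not valid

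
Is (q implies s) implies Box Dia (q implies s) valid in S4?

Invalid (countermodel exists)

Tableau for the negation not ((q implies s) implies Box Dia (q implies s)):
1. not ((q implies s) implies Box Dia (q implies s)), w0
2. q implies s, w0
3. not Box Dia (q implies s), w0
4. s, w0
5. not Dia (q implies s), w1
6. not (q implies s), w1
7. q, w1
8. not s, w1
Accessibility: w0Rw0, w0Rw1, w1Rw1
The negation has an open branch (countermodel exists).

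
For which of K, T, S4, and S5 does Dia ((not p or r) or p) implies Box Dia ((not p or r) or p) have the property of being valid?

T-tableau for the negation not (Dia ((not p or r) or p) implies Box Dia ((not p or r) or p)):
1. not (Dia ((not p or r) or p) implies Box Dia ((not p or r) or p)), 0
2. Dia ((not p or r) or p), 0
3. not Box Dia ((not p or r) or p), 0
4. (not p or r) or p, 1
5. not p or r, 1
6. r, 1
7. not Dia ((not p or r) or p), 2
8. not ((not p or r) or p), 2
9. not (not p or r), 2
10. not p, 2
11. p, 2
12. not r, 2
Accessibility: 0R0, 0R1, 0R2, 1R1, 2R2
Branch closes: p and not p both at 2.
Every branch closes (one shown): valid in T, hence also in S4, S5 (every theorem of T is a theorem of S4 and S5).
K-tableau for the negation not (Dia ((not p or r) or p) implies Box Dia ((not p or r) or p)):
1. not (Dia ((not p or r) or p) implies Box Dia ((not p or r) or p)), 0
2. Dia ((not p or r) or p), 0
3. not Box Dia ((not p or r) or p), 0
4. (not p or r) or p, 1
5. p, 1
6. not Dia ((not p or r) or p), 2
Accessibility: 0R1, 0R2
Complete open branch: countermodel on a K-frame, so not valid in K.

T, S4, S5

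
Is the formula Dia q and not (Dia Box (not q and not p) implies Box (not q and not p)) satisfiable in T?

1. Dia q and not (Dia Box (not q and not p) implies Box (not q and not p)), w0
2. Dia q, w0   [and-rule on 1]
3. not (Dia Box (not q and not p) implies Box (not q and not p)), w0   [and-rule on 1]
4. Dia Box (not q and not p), w0   [neg-implies-rule on 3]
5. not Box (not q and not p), w0   [neg-implies-rule on 3]
6. q, w1   [Dia-rule on 2: fresh world w1, w0Rw1]
7. Box (not q and not p), w2   [Dia-rule on 4: fresh world w2, w0Rw2]
8. not q and not p, w2   [Box-rule on 7 via w2Rw2]
9. not q, w2   [and-rule on 8]
10. not p, w2   [and-rule on 8]
11. not (not q and not p), w3   [neg-Box-rule on 5: fresh world w3, w0Rw3]
12. p, w3   [neg-and-rule on 11 (branches; this branch)]
Accessibility: w0Rw0, w0Rw1, w0Rw2, w0Rw3, w1Rw1, w2Rw2, w3Rw3

Satisfiable (open branch found)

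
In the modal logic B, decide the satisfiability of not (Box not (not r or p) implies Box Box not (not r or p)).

Satisfiable

1. not (Box not (not r or p) implies Box Box not (not r or p)), u
2. Box not (not r or p), u
3. not Box Box not (not r or p), u
4. not (not r or p), u
5. r, u
6. not p, u
7. not Box not (not r or p), v
8. not (not r or p), v
9. r, v
10. not p, v
11. not r or p, w
12. p, w
Accessibility: uRu, uRv, vRu, vRv, vRw, wRv, wRw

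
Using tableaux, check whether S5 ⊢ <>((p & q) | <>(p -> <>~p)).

Tableau for the negation ~<>((p & q) | <>(p -> <>~p)):
1. ~<>((p & q) | <>(p -> <>~p)), w0
2. ~((p & q) | <>(p -> <>~p)), w0
3. ~(p & q), w0
4. ~<>(p -> <>~p), w0
5. ~(p -> <>~p), w0
6. p, w0
7. ~<>~p, w0
8. ~q, w0
Accessibility: w0Rw0
The negation has an open branch (countermodel exists).

Invalid (countermodel exists)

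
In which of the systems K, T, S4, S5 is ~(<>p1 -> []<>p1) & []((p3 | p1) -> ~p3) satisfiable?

S4-tableau for the formula:
1. ~(<>p1 -> []<>p1) & []((p3 | p1) -> ~p3), w0
2. ~(<>p1 -> []<>p1), w0
3. []((p3 | p1) -> ~p3), w0
4. <>p1, w0
5. ~[]<>p1, w0
6. (p3 | p1) -> ~p3, w0
7. ~p3, w0
8. p1, w1
9. (p3 | p1) -> ~p3, w1
10. ~p3, w1
11. ~<>p1, w2
12. (p3 | p1) -> ~p3, w2
13. ~p1, w2
14. ~p3, w2
Accessibility: w0Rw0, w0Rw1, w0Rw2, w1Rw1, w2Rw2
Complete open branch: satisfiable in S4, hence also in K, T (this S4-model is also a K-model and a T-model).
S5-tableau for the formula:
1. ~(<>p1 -> []<>p1) & []((p3 | p1) -> ~p3), w0
2. ~(<>p1 -> []<>p1), w0
3. []((p3 | p1) -> ~p3), w0
4. <>p1, w0
5. ~[]<>p1, w0
6. (p3 | p1) -> ~p3, w0
7. ~p3, w0
8. p1, w1
9. (p3 | p1) -> ~p3, w1
10. ~p3, w1
11. ~<>p1, w2
12. (p3 | p1) -> ~p3, w2
13. ~p1, w0
14. ~p1, w1
Accessibility: w0Rw0, w0Rw1, w0Rw2, w1Rw0, w1Rw1, w1Rw2, w2Rw0, w2Rw1, w2Rw2
Branch closes: p1 and ~p1 both at w1.
Every branch closes (one shown): unsatisfiable in S5.

K, T, S4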